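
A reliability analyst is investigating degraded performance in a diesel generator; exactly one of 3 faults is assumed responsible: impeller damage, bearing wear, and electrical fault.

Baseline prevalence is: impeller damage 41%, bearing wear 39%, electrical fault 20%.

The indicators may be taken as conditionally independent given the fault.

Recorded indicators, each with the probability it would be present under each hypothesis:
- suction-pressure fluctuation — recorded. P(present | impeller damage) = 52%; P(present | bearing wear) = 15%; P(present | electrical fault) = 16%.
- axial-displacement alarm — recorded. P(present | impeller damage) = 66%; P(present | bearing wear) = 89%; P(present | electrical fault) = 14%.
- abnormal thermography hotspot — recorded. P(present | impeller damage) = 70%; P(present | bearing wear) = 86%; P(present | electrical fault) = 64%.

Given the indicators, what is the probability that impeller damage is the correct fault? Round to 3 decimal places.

0.674

For each hypothesis, the unnormalized posterior weight is prior × product of the indicator likelihoods:
  impeller damage: 0.41 × 0.52 × 0.66 × 0.70 = 0.098498
  bearing wear: 0.39 × 0.15 × 0.89 × 0.86 = 0.044776
  electrical fault: 0.20 × 0.16 × 0.14 × 0.64 = 0.0028672
Marginal likelihood of the evidence = 0.14614.
P(impeller damage | evidence) = 0.098498 / 0.14614 ≈ 0.674.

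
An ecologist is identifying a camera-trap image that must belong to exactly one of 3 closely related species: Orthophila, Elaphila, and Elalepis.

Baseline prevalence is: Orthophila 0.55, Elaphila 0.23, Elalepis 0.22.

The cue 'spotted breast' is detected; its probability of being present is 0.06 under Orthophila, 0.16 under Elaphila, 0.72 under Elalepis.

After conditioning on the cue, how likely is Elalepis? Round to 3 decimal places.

0.694

For each hypothesis, the unnormalized posterior weight is prior × likelihood:
  Orthophila: 0.55 × 0.06 = 0.033
  Elaphila: 0.23 × 0.16 = 0.0368
  Elalepis: 0.22 × 0.72 = 0.1584
Normalizing constant Z = 0.033 + 0.0368 + 0.1584 = 0.2282.
P(Elalepis | evidence) = 0.1584 / 0.2282 ≈ 0.694.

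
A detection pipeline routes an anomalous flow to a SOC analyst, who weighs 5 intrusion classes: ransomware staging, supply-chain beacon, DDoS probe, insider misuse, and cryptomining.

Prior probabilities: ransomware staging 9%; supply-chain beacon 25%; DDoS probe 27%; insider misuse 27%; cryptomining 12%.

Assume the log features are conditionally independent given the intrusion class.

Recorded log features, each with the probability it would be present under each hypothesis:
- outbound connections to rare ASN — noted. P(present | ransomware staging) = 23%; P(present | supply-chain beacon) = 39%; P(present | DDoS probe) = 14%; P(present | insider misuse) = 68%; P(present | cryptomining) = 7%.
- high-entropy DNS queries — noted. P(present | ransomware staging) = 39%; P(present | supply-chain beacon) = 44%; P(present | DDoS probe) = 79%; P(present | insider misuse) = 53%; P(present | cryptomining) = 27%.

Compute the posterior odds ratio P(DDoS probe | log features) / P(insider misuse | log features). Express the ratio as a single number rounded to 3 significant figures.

Posterior odds equal prior odds times the likelihood ratio; only the two competing hypotheses matter.
  DDoS probe: 0.27 × 0.14 × 0.79 = 0.029862
  insider misuse: 0.27 × 0.68 × 0.53 = 0.097308
Posterior odds = 0.029862 / 0.097308 ≈ 0.307.

0.307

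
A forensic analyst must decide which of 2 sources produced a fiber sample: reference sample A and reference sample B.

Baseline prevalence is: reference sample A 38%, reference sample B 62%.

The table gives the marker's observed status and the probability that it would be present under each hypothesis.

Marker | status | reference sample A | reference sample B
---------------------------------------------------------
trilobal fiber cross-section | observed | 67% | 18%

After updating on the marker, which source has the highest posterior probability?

By Bayes' rule, the unnormalized weight for each hypothesis is prior × likelihood:
  reference sample A: 0.38 × 0.67 = 0.2546
  reference sample B: 0.62 × 0.18 = 0.1116
Normalizing constant Z = 0.2546 + 0.1116 = 0.3662.
P(reference sample A | evidence) ≈ 0.2546 / 0.3662 ≈ 0.695
P(reference sample B | evidence) ≈ 0.1116 / 0.3662 ≈ 0.305
The largest is 0.695, so reference sample A is most probable.

reference sample A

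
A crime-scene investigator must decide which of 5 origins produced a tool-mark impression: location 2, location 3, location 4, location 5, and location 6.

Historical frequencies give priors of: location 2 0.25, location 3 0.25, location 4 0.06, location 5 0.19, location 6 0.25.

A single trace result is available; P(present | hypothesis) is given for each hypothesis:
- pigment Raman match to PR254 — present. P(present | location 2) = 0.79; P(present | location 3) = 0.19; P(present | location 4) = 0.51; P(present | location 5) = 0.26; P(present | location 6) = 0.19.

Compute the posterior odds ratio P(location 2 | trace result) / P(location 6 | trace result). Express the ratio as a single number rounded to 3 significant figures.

4.16

Posterior odds equal prior odds times the likelihood ratio; only the two competing hypotheses matter.
  location 2: 0.25 × 0.79 = 0.1975
  location 6: 0.25 × 0.19 = 0.0475
Posterior odds = 0.1975 / 0.0475 ≈ 4.16.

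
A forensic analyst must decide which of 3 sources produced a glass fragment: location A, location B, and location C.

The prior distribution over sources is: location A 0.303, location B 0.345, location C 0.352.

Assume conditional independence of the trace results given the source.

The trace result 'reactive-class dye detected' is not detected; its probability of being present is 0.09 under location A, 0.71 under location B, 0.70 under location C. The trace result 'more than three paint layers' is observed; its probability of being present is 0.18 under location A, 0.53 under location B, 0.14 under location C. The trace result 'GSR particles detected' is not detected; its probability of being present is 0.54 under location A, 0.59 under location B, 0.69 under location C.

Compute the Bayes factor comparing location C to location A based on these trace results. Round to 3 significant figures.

The Bayes factor is the ratio of the joint likelihoods of the trace result pattern under the two hypotheses (using 1 − P(present | H) for each absent trace result).
  location C: (1 − 0.70) × 0.14 × (1 − 0.69) = 0.01302
  location A: (1 − 0.09) × 0.18 × (1 − 0.54) = 0.075348
Bayes factor = 0.01302 / 0.075348 ≈ 0.173

0.173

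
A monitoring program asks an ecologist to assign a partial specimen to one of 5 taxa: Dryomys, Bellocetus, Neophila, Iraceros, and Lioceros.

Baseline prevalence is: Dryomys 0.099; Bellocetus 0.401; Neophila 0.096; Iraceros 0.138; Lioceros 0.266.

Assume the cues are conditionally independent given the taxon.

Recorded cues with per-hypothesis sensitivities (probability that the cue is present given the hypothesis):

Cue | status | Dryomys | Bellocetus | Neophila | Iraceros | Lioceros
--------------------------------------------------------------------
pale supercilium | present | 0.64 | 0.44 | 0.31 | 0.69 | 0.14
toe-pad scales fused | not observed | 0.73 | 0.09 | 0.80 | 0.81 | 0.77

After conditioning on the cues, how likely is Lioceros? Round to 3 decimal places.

Multiply each prior by the joint likelihood of the cue pattern (using 1 − P(present | H) for each absent cue):
  Dryomys: 0.099 × 0.64 × (1 − 0.73) = 0.017107
  Bellocetus: 0.401 × 0.44 × (1 − 0.09) = 0.16056
  Neophila: 0.096 × 0.31 × (1 − 0.80) = 0.005952
  Iraceros: 0.138 × 0.69 × (1 − 0.81) = 0.018092
  Lioceros: 0.266 × 0.14 × (1 − 0.77) = 0.0085652
Marginal likelihood of the evidence = 0.21028.
P(Lioceros | evidence) = 0.0085652 / 0.21028 ≈ 0.041.

0.041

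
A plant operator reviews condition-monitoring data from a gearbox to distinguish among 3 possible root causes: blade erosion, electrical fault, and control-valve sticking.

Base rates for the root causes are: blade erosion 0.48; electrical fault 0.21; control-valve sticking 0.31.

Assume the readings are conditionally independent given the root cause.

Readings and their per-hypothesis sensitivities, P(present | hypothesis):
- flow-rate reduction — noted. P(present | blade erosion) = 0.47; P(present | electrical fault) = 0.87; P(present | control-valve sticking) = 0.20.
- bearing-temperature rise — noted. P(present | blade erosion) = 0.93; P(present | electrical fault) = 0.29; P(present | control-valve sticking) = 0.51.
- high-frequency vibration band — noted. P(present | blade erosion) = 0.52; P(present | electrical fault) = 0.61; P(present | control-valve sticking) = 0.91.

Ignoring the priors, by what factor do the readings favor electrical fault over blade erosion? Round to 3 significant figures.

Joint likelihood of the reading pattern under each hypothesis:
  electrical fault: 0.87 × 0.29 × 0.61 = 0.1539
  blade erosion: 0.47 × 0.93 × 0.52 = 0.22729
Bayes factor = 0.1539 / 0.22729 ≈ 0.677

0.677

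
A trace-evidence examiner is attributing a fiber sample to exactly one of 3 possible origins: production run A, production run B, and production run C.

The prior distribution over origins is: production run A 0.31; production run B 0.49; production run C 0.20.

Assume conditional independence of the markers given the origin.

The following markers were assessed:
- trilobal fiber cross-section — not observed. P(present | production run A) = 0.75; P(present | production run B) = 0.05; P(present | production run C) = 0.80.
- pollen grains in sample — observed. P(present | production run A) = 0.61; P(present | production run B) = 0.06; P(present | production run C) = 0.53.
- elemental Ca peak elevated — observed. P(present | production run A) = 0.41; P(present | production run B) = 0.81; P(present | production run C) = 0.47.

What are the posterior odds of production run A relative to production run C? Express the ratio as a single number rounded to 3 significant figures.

1.95

The normalizing constant cancels in an odds ratio, so compute prior × likelihood for the two hypotheses only (using 1 − P(present | H) for each absent marker):
  production run A: 0.31 × (1 − 0.75) × 0.61 × 0.41 = 0.019383
  production run C: 0.20 × (1 − 0.80) × 0.53 × 0.47 = 0.009964
Odds(production run A : production run C) = 0.019383 / 0.009964 ≈ 1.95.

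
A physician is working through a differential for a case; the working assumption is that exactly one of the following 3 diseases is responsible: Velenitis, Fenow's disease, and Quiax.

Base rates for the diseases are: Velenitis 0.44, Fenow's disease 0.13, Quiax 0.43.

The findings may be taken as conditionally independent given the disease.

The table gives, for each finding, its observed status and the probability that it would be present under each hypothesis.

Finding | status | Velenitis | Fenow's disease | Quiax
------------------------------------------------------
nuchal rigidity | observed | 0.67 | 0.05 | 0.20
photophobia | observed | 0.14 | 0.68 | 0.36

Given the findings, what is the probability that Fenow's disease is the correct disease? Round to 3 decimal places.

By Bayes' rule with conditional independence, the unnormalized weight for each hypothesis is prior × ∏ likelihoods:
  Velenitis: 0.44 × 0.67 × 0.14 = 0.041272
  Fenow's disease: 0.13 × 0.05 × 0.68 = 0.00442
  Quiax: 0.43 × 0.20 × 0.36 = 0.03096
The unnormalized weights sum to 0.076652.
P(Fenow's disease | evidence) = 0.00442 / 0.076652 ≈ 0.058.

0.058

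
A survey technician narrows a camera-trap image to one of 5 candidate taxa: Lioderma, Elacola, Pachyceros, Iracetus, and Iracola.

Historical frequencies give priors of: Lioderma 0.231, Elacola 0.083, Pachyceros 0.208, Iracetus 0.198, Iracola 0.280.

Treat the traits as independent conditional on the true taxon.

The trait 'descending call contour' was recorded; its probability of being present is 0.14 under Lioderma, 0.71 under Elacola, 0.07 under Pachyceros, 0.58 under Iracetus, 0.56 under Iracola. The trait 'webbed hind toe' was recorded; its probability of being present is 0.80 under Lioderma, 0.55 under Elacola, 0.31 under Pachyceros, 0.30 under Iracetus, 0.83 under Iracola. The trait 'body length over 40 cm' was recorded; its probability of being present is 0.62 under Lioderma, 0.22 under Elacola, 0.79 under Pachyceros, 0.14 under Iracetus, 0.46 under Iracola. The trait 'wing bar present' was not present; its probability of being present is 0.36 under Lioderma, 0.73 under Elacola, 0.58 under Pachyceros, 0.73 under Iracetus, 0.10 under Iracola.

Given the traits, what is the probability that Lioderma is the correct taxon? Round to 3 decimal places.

By Bayes' rule with conditional independence, the unnormalized weight for each hypothesis is prior × ∏ likelihoods (using 1 − P(present | H) for each absent trait):
  Lioderma: 0.231 × 0.14 × 0.80 × 0.62 × (1 − 0.36) = 0.010266
  Elacola: 0.083 × 0.71 × 0.55 × 0.22 × (1 − 0.73) = 0.0019252
  Pachyceros: 0.208 × 0.07 × 0.31 × 0.79 × (1 − 0.58) = 0.0014976
  Iracetus: 0.198 × 0.58 × 0.30 × 0.14 × (1 − 0.73) = 0.0013023
  Iracola: 0.280 × 0.56 × 0.83 × 0.46 × (1 − 0.10) = 0.05388
The unnormalized weights sum to 0.068871.
P(Lioderma | evidence) = 0.010266 / 0.068871 ≈ 0.149.

0.149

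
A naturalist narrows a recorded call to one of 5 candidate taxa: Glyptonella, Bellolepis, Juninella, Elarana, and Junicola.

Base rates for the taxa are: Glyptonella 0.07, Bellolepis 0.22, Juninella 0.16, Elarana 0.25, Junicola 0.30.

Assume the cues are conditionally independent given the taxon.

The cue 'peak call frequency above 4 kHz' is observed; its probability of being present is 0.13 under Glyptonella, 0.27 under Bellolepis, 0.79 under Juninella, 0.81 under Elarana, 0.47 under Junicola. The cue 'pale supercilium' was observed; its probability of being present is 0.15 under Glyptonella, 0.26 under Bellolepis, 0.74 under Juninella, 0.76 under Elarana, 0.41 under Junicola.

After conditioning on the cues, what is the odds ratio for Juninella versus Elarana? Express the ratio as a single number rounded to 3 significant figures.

0.608

Unnormalized posterior weight (prior times the cue likelihoods) for each of the two hypotheses:
  Juninella: 0.16 × 0.79 × 0.74 = 0.093536
  Elarana: 0.25 × 0.81 × 0.76 = 0.1539
Odds(Juninella : Elarana) = 0.093536 / 0.1539 ≈ 0.608.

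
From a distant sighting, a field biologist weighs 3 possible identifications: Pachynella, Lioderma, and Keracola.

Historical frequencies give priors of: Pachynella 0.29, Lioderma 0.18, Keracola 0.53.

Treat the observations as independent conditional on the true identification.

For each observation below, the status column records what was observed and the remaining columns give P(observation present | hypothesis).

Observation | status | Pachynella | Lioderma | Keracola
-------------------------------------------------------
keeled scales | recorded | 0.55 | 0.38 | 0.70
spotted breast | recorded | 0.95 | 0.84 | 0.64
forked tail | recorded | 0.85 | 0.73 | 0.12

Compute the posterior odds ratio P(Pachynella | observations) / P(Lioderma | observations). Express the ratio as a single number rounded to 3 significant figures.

Unnormalized posterior weight (prior times the observation likelihoods) for each of the two hypotheses:
  Pachynella: 0.29 × 0.55 × 0.95 × 0.85 = 0.1288
  Lioderma: 0.18 × 0.38 × 0.84 × 0.73 = 0.041943
Posterior odds = 0.1288 / 0.041943 ≈ 3.07.

3.07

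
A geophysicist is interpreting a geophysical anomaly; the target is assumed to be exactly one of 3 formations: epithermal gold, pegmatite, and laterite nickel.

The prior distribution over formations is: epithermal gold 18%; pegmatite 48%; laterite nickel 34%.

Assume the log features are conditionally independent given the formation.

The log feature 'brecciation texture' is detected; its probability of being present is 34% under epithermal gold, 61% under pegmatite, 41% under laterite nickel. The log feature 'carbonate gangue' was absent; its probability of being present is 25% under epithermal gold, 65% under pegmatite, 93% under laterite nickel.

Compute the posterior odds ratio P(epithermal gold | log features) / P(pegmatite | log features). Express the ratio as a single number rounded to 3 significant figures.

Unnormalized posterior weight (prior times the log feature likelihoods) for each of the two hypotheses (using 1 − P(present | H) for each absent log feature):
  epithermal gold: 0.18 × 0.34 × (1 − 0.25) = 0.0459
  pegmatite: 0.48 × 0.61 × (1 − 0.65) = 0.10248
Odds(epithermal gold : pegmatite) = 0.0459 / 0.10248 ≈ 0.448.

0.448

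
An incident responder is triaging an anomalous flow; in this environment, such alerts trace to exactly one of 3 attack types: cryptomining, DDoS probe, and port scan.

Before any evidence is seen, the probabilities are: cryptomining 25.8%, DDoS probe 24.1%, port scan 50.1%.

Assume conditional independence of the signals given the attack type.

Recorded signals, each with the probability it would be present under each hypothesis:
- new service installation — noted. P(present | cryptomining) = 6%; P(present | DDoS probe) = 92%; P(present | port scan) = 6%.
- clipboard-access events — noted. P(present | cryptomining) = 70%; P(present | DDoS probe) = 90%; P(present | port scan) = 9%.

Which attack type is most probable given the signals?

DDoS probe

By Bayes' rule with conditional independence, the unnormalized weight for each hypothesis is prior × ∏ likelihoods:
  cryptomining: 0.258 × 0.06 × 0.70 = 0.010836
  DDoS probe: 0.241 × 0.92 × 0.90 = 0.19955
  port scan: 0.501 × 0.06 × 0.09 = 0.0027054
Marginal likelihood of the evidence = 0.21309.
P(cryptomining | evidence) ≈ 0.010836 / 0.21309 ≈ 0.051
P(DDoS probe | evidence) ≈ 0.19955 / 0.21309 ≈ 0.936
P(port scan | evidence) ≈ 0.0027054 / 0.21309 ≈ 0.013
The largest is 0.936, so DDoS probe is most probable.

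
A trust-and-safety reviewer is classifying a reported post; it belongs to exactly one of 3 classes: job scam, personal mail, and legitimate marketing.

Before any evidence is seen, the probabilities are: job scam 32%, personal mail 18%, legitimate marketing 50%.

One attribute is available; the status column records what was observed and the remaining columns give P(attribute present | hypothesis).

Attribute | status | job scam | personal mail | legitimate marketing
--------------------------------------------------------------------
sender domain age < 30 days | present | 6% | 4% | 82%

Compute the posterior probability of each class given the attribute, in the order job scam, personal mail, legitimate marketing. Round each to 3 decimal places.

By Bayes' rule, the unnormalized weight for each hypothesis is prior × likelihood:
  job scam: 0.32 × 0.06 = 0.0192
  personal mail: 0.18 × 0.04 = 0.0072
  legitimate marketing: 0.50 × 0.82 = 0.41
Marginal likelihood of the evidence = 0.4364.
P(job scam | evidence) = 0.0192 / 0.4364 ≈ 0.044
P(personal mail | evidence) = 0.0072 / 0.4364 ≈ 0.016
P(legitimate marketing | evidence) = 0.41 / 0.4364 ≈ 0.940

0.044, 0.016, 0.940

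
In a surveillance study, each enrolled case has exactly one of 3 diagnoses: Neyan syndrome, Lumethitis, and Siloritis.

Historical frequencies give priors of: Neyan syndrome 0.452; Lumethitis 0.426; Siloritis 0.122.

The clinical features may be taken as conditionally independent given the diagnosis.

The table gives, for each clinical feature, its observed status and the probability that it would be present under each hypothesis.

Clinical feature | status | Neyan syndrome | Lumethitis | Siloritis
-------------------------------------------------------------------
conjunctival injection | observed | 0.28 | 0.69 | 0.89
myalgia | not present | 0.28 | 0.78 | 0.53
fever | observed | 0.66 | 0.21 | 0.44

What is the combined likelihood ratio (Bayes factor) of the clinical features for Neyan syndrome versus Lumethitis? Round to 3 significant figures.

4.17

Joint likelihood of the clinical feature pattern under each hypothesis (using 1 − P(present | H) for each absent clinical feature):
  Neyan syndrome: 0.28 × (1 − 0.28) × 0.66 = 0.13306
  Lumethitis: 0.69 × (1 − 0.78) × 0.21 = 0.031878
Bayes factor = 0.13306 / 0.031878 ≈ 4.17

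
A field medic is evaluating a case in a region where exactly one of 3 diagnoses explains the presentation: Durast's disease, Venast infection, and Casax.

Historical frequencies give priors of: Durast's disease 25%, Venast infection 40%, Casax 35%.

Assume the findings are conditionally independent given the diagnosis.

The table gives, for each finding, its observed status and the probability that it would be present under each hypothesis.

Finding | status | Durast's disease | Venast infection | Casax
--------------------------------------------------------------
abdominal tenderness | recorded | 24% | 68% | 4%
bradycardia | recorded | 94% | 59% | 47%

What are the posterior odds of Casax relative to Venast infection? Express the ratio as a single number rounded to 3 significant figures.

Unnormalized posterior weight (prior times the finding likelihoods) for each of the two hypotheses:
  Casax: 0.35 × 0.04 × 0.47 = 0.00658
  Venast infection: 0.40 × 0.68 × 0.59 = 0.16048
Odds(Casax : Venast infection) = 0.00658 / 0.16048 ≈ 0.0410.

0.0410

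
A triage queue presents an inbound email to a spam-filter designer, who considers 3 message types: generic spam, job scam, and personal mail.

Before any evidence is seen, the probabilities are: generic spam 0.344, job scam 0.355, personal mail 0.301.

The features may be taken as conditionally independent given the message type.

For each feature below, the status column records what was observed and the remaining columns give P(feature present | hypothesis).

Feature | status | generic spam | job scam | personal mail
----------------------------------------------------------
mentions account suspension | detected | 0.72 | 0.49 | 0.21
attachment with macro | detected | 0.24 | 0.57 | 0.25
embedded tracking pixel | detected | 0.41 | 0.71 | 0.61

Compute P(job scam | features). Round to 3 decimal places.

0.674

Multiply each prior by the joint likelihood of the feature pattern:
  generic spam: 0.344 × 0.72 × 0.24 × 0.41 = 0.024372
  job scam: 0.355 × 0.49 × 0.57 × 0.71 = 0.070398
  personal mail: 0.301 × 0.21 × 0.25 × 0.61 = 0.0096395
Normalizing constant Z = 0.024372 + 0.070398 + 0.0096395 = 0.10441.
P(job scam | evidence) = 0.070398 / 0.10441 ≈ 0.674.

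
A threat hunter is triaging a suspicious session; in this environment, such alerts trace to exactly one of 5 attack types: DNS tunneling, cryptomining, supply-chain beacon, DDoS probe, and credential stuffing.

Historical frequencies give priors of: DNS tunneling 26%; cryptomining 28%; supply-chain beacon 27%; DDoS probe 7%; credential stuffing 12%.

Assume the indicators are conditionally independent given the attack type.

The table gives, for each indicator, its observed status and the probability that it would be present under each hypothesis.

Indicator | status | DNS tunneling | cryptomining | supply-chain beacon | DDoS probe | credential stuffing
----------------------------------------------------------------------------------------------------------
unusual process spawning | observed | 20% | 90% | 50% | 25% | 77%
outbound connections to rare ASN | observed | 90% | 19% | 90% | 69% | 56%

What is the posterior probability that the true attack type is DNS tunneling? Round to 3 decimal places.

0.167

By Bayes' rule with conditional independence, the unnormalized weight for each hypothesis is prior × ∏ likelihoods:
  DNS tunneling: 0.26 × 0.20 × 0.90 = 0.0468
  cryptomining: 0.28 × 0.90 × 0.19 = 0.04788
  supply-chain beacon: 0.27 × 0.50 × 0.90 = 0.1215
  DDoS probe: 0.07 × 0.25 × 0.69 = 0.012075
  credential stuffing: 0.12 × 0.77 × 0.56 = 0.051744
Normalizing constant Z = 0.0468 + 0.04788 + 0.1215 + 0.012075 + 0.051744 = 0.28.
P(DNS tunneling | evidence) = 0.0468 / 0.28 ≈ 0.167.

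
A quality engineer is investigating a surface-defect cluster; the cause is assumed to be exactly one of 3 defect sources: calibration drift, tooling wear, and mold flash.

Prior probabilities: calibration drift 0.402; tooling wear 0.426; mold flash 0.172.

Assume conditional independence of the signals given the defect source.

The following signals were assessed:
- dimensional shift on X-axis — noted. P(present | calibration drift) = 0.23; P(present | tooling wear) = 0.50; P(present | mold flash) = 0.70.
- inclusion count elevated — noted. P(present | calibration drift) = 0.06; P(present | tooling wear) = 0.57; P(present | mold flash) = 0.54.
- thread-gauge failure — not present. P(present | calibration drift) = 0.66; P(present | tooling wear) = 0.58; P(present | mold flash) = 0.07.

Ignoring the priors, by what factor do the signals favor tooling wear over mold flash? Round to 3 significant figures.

0.341

Joint likelihood of the signal pattern under each hypothesis (using 1 − P(present | H) for each absent signal):
  tooling wear: 0.50 × 0.57 × (1 − 0.58) = 0.1197
  mold flash: 0.70 × 0.54 × (1 − 0.07) = 0.35154
Bayes factor = 0.1197 / 0.35154 ≈ 0.341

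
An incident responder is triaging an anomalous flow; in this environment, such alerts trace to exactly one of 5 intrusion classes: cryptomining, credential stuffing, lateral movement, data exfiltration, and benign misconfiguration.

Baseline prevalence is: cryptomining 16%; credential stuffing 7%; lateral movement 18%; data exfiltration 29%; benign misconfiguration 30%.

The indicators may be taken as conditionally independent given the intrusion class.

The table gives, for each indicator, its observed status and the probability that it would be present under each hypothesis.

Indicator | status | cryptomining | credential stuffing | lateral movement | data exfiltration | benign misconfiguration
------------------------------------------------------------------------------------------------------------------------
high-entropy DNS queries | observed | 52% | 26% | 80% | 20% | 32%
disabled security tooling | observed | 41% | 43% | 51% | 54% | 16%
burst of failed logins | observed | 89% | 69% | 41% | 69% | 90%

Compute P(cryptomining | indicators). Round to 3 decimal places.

0.300

Multiply each prior by the joint likelihood of the indicator pattern:
  cryptomining: 0.16 × 0.52 × 0.41 × 0.89 = 0.03036
  credential stuffing: 0.07 × 0.26 × 0.43 × 0.69 = 0.0053999
  lateral movement: 0.18 × 0.80 × 0.51 × 0.41 = 0.03011
  data exfiltration: 0.29 × 0.20 × 0.54 × 0.69 = 0.021611
  benign misconfiguration: 0.30 × 0.32 × 0.16 × 0.90 = 0.013824
The unnormalized weights sum to 0.1013.
P(cryptomining | evidence) = 0.03036 / 0.1013 ≈ 0.300.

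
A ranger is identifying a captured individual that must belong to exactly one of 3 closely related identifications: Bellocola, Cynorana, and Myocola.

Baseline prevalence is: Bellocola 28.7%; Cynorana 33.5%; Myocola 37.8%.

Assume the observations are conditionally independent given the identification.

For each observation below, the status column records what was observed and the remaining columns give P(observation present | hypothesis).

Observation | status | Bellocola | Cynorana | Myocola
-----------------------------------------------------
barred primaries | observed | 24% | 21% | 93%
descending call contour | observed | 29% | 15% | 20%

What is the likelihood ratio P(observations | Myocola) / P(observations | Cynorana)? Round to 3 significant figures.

5.90

Take the product of per-observation likelihoods under each hypothesis, then divide.
  Myocola: 0.93 × 0.20 = 0.186
  Cynorana: 0.21 × 0.15 = 0.0315
Bayes factor = 0.186 / 0.0315 ≈ 5.90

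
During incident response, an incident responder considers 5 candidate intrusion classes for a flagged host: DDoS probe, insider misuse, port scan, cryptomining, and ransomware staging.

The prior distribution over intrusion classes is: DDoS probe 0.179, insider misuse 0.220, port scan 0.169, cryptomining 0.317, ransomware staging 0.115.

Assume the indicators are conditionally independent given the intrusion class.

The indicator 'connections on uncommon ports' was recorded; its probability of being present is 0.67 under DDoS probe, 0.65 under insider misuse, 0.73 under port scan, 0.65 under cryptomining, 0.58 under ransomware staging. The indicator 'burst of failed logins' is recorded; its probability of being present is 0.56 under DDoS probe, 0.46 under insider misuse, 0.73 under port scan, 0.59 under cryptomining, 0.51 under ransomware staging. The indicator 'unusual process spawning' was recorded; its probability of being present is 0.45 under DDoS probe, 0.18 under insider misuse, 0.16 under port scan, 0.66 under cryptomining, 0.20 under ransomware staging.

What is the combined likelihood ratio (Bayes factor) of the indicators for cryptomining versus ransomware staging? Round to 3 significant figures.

Joint likelihood of the indicator pattern under each hypothesis:
  cryptomining: 0.65 × 0.59 × 0.66 = 0.25311
  ransomware staging: 0.58 × 0.51 × 0.20 = 0.05916
Bayes factor = 0.25311 / 0.05916 ≈ 4.28

4.28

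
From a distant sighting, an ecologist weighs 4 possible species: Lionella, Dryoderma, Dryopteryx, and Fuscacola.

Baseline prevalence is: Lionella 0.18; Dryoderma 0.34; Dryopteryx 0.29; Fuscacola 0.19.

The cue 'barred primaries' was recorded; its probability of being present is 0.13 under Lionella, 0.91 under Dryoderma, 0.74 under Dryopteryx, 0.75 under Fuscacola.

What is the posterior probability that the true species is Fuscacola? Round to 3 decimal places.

By Bayes' rule, the unnormalized weight for each hypothesis is prior × likelihood:
  Lionella: 0.18 × 0.13 = 0.0234
  Dryoderma: 0.34 × 0.91 = 0.3094
  Dryopteryx: 0.29 × 0.74 = 0.2146
  Fuscacola: 0.19 × 0.75 = 0.1425
Normalizing constant Z = 0.0234 + 0.3094 + 0.2146 + 0.1425 = 0.6899.
P(Fuscacola | evidence) = 0.1425 / 0.6899 ≈ 0.207.

0.207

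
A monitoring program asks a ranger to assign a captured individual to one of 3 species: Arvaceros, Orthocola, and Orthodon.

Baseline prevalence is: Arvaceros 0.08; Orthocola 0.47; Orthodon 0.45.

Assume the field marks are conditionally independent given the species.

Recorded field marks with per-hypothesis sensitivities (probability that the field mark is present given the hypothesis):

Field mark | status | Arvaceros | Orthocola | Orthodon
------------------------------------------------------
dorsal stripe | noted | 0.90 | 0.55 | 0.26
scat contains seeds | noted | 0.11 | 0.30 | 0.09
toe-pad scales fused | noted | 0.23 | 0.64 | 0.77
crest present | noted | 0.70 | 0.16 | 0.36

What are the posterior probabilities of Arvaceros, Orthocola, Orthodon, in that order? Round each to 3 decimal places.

Multiply each prior by the joint likelihood of the field mark pattern:
  Arvaceros: 0.08 × 0.90 × 0.11 × 0.23 × 0.70 = 0.0012751
  Orthocola: 0.47 × 0.55 × 0.30 × 0.64 × 0.16 = 0.0079411
  Orthodon: 0.45 × 0.26 × 0.09 × 0.77 × 0.36 = 0.0029189
The unnormalized weights sum to 0.012135.
P(Arvaceros | evidence) = 0.0012751 / 0.012135 ≈ 0.105
P(Orthocola | evidence) = 0.0079411 / 0.012135 ≈ 0.654
P(Orthodon | evidence) = 0.0029189 / 0.012135 ≈ 0.241

0.105, 0.654, 0.241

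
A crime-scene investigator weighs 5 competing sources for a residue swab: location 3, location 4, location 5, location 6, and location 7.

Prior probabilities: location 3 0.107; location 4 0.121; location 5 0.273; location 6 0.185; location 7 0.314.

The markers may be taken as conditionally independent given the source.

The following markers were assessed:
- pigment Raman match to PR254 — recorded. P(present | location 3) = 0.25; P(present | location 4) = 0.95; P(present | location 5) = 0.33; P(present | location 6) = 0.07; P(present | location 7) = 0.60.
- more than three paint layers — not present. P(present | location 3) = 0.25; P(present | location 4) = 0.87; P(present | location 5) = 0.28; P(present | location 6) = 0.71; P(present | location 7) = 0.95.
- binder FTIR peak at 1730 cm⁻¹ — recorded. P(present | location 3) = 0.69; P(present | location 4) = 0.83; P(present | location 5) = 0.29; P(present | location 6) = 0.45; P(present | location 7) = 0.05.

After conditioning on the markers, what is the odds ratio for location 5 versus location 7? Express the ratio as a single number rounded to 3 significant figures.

39.9

Posterior odds equal prior odds times the likelihood ratio; only the two competing hypotheses matter (using 1 − P(present | H) for each absent marker).
  location 5: 0.273 × 0.33 × (1 − 0.28) × 0.29 = 0.018811
  location 7: 0.314 × 0.60 × (1 − 0.95) × 0.05 = 0.000471
Odds(location 5 : location 7) = 0.018811 / 0.000471 ≈ 39.9.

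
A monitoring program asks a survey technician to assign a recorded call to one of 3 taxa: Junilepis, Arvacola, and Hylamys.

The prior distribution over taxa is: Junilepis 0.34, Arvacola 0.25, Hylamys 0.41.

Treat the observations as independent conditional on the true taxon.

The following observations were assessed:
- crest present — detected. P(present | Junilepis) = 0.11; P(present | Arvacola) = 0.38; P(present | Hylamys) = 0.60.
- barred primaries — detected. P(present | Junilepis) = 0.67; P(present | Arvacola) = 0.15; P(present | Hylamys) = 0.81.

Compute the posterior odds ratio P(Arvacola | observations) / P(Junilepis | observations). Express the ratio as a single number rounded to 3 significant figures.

0.569

Posterior odds equal prior odds times the likelihood ratio; only the two competing hypotheses matter.
  Arvacola: 0.25 × 0.38 × 0.15 = 0.01425
  Junilepis: 0.34 × 0.11 × 0.67 = 0.025058
Posterior odds = 0.01425 / 0.025058 ≈ 0.569.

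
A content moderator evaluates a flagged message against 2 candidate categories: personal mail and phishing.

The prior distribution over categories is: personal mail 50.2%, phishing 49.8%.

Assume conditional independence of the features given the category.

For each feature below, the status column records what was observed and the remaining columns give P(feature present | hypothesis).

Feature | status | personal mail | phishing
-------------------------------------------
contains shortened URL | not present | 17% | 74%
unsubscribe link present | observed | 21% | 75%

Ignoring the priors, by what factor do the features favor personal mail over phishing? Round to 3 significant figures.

0.894

The Bayes factor is the ratio of the joint likelihoods of the feature pattern under the two hypotheses (using 1 − P(present | H) for each absent feature).
  personal mail: (1 − 0.17) × 0.21 = 0.1743
  phishing: (1 − 0.74) × 0.75 = 0.195
Bayes factor = 0.1743 / 0.195 ≈ 0.894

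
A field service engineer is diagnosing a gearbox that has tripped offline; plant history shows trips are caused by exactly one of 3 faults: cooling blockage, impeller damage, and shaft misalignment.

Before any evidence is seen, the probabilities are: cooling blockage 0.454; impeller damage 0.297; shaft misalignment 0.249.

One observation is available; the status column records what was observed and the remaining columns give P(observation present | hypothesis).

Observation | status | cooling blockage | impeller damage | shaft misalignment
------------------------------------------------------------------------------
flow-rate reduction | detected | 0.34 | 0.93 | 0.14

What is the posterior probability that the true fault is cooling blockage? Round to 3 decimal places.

Multiply each prior by the likelihood of the observation:
  cooling blockage: 0.454 × 0.34 = 0.15436
  impeller damage: 0.297 × 0.93 = 0.27621
  shaft misalignment: 0.249 × 0.14 = 0.03486
Marginal likelihood of the evidence = 0.46543.
P(cooling blockage | evidence) = 0.15436 / 0.46543 ≈ 0.332.

0.332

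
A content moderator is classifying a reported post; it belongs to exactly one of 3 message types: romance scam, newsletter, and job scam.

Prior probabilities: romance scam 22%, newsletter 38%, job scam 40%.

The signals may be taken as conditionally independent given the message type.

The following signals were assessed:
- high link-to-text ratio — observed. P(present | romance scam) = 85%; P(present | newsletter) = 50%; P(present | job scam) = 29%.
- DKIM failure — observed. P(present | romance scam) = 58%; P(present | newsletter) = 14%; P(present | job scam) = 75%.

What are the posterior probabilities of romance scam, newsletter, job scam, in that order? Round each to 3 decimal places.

By Bayes' rule with conditional independence, the unnormalized weight for each hypothesis is prior × ∏ likelihoods:
  romance scam: 0.22 × 0.85 × 0.58 = 0.10846
  newsletter: 0.38 × 0.50 × 0.14 = 0.0266
  job scam: 0.40 × 0.29 × 0.75 = 0.087
Normalizing constant Z = 0.10846 + 0.0266 + 0.087 = 0.22206.
P(romance scam | evidence) = 0.10846 / 0.22206 ≈ 0.488
P(newsletter | evidence) = 0.0266 / 0.22206 ≈ 0.120
P(job scam | evidence) = 0.087 / 0.22206 ≈ 0.392

0.488, 0.120, 0.392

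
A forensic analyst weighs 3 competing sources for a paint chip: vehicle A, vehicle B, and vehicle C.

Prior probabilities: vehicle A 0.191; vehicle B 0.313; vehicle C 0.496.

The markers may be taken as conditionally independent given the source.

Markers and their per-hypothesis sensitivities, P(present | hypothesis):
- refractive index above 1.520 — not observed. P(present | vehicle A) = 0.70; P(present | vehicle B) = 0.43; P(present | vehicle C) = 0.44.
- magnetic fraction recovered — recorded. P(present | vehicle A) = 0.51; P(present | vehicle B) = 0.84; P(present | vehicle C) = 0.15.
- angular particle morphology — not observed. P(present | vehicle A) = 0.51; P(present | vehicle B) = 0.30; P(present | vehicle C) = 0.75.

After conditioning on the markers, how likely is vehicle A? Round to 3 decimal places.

By Bayes' rule with conditional independence, the unnormalized weight for each hypothesis is prior × ∏ likelihoods (using 1 − P(present | H) for each absent marker):
  vehicle A: 0.191 × (1 − 0.70) × 0.51 × (1 − 0.51) = 0.014319
  vehicle B: 0.313 × (1 − 0.43) × 0.84 × (1 − 0.30) = 0.10491
  vehicle C: 0.496 × (1 − 0.44) × 0.15 × (1 − 0.75) = 0.010416
Normalizing constant Z = 0.014319 + 0.10491 + 0.010416 = 0.12964.
P(vehicle A | evidence) = 0.014319 / 0.12964 ≈ 0.110.

0.110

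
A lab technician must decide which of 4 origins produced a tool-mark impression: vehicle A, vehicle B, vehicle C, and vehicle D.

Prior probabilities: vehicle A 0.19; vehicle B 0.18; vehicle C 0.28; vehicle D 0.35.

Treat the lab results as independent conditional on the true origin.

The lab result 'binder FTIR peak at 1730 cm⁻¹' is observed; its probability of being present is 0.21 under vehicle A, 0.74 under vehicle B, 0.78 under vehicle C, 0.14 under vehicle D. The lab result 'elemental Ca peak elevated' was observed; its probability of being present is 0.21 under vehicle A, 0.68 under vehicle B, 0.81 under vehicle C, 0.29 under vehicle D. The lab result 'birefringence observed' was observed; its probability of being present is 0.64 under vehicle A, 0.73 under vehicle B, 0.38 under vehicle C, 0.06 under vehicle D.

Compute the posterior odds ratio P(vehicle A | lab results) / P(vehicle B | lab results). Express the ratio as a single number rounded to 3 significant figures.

0.0811

Unnormalized posterior weight (prior times the lab result likelihoods) for each of the two hypotheses:
  vehicle A: 0.19 × 0.21 × 0.21 × 0.64 = 0.0053626
  vehicle B: 0.18 × 0.74 × 0.68 × 0.73 = 0.06612
Posterior odds = 0.0053626 / 0.06612 ≈ 0.0811.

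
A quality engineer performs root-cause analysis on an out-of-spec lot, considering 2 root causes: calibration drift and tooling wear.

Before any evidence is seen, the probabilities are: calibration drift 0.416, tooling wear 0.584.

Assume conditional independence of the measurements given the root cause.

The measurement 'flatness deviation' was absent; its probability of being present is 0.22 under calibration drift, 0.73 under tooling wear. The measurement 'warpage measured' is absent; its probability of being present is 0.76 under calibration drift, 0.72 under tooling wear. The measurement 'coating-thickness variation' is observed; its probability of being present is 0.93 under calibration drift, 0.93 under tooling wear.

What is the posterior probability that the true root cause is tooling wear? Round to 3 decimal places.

0.362

By Bayes' rule with conditional independence, the unnormalized weight for each hypothesis is prior × ∏ likelihoods (using 1 − P(present | H) for each absent measurement):
  calibration drift: 0.416 × (1 − 0.22) × (1 − 0.76) × 0.93 = 0.072424
  tooling wear: 0.584 × (1 − 0.73) × (1 − 0.72) × 0.93 = 0.04106
The unnormalized weights sum to 0.11348.
P(tooling wear | evidence) = 0.04106 / 0.11348 ≈ 0.362.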